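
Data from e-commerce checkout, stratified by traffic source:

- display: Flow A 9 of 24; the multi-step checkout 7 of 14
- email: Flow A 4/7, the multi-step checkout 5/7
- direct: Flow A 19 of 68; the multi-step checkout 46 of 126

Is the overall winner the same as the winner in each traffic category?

Display: Flow A 9/24 = 37.5%, the multi-step checkout 7/14 = 50.0% → the multi-step checkout
Email: Flow A 4/7 = 57.1%, the multi-step checkout 5/7 = 71.4% → the multi-step checkout
Direct: Flow A 19/68 = 27.9%, the multi-step checkout 46/126 = 36.5% → the multi-step checkout
Overall: Flow A 32/99 = 32.3%, the multi-step checkout 58/147 = 39.5% → the multi-step checkout
The multi-step checkout wins overall and in every traffic group — no reversal.

Yes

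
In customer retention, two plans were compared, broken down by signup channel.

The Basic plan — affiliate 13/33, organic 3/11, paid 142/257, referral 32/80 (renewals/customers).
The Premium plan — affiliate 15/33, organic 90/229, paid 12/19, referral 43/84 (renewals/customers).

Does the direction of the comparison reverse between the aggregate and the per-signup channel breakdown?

Yes

Affiliate: the Basic plan 13/33 = 39.4%, the Premium plan 15/33 = 45.5% → the Premium plan
Organic: the Basic plan 3/11 = 27.3%, the Premium plan 90/229 = 39.3% → the Premium plan
Paid: the Basic plan 142/257 = 55.3%, the Premium plan 12/19 = 63.2% → the Premium plan
Referral: the Basic plan 32/80 = 40.0%, the Premium plan 43/84 = 51.2% → the Premium plan
Overall: the Basic plan 190/381 = 49.9%, the Premium plan 160/365 = 43.8% → the Basic plan
The Premium plan wins each signup group but the Basic plan wins overall — the comparison reverses. The Premium plan's customers skew toward organic, which has a lower base rate.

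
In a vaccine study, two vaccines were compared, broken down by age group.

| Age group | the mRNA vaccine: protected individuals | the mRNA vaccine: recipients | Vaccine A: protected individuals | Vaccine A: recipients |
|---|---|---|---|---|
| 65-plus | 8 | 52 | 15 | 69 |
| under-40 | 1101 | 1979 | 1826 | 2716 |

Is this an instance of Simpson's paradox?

65-plus: the mRNA vaccine 8/52 = 15.4%, Vaccine A 15/69 = 21.7% → Vaccine A
Under-40: the mRNA vaccine 1101/1979 = 55.6%, Vaccine A 1826/2716 = 67.2% → Vaccine A
Overall: the mRNA vaccine 1109/2031 = 54.6%, Vaccine A 1841/2785 = 66.1% → Vaccine A
Vaccine A wins overall and in every age group — no reversal.

No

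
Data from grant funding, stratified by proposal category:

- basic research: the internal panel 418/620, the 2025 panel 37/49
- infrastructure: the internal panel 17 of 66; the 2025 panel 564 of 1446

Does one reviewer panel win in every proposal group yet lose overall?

Yes

Basic research: the internal panel 418/620 = 67.4%, the 2025 panel 37/49 = 75.5% → the 2025 panel
Infrastructure: the internal panel 17/66 = 25.8%, the 2025 panel 564/1446 = 39.0% → the 2025 panel
Overall: the internal panel 435/686 = 63.4%, the 2025 panel 601/1495 = 40.2% → the internal panel
The 2025 panel wins each proposal group but the internal panel wins overall — the comparison reverses. The 2025 panel's proposals skew toward infrastructure, which has a lower base rate.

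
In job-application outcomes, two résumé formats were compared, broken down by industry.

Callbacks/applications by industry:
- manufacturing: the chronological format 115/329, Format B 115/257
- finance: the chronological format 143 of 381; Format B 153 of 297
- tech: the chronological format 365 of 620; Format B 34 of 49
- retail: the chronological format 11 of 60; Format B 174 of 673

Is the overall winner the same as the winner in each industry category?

Manufacturing: the chronological format 115/329 = 35.0%, Format B 115/257 = 44.7% → Format B
Finance: the chronological format 143/381 = 37.5%, Format B 153/297 = 51.5% → Format B
Tech: the chronological format 365/620 = 58.9%, Format B 34/49 = 69.4% → Format B
Retail: the chronological format 11/60 = 18.3%, Format B 174/673 = 25.9% → Format B
Overall: the chronological format 634/1390 = 45.6%, Format B 476/1276 = 37.3% → the chronological format
Format B wins each industry group but the chronological format wins overall — the comparison reverses. Format B's applications skew toward retail, which has a lower base rate.

No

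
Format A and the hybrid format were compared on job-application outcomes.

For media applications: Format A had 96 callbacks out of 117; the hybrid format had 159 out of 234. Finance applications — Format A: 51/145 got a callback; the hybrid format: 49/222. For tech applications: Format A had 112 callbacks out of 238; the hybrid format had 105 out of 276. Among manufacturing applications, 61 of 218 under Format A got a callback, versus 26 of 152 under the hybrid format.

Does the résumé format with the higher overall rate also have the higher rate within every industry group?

Media: Format A 96/117 = 82.1%, the hybrid format 159/234 = 67.9% → Format A
Finance: Format A 51/145 = 35.2%, the hybrid format 49/222 = 22.1% → Format A
Tech: Format A 112/238 = 47.1%, the hybrid format 105/276 = 38.0% → Format A
Manufacturing: Format A 61/218 = 28.0%, the hybrid format 26/152 = 17.1% → Format A
Overall: Format A 320/718 = 44.6%, the hybrid format 339/884 = 38.3% → Format A
Format A wins overall and in every industry group — no reversal.

Yes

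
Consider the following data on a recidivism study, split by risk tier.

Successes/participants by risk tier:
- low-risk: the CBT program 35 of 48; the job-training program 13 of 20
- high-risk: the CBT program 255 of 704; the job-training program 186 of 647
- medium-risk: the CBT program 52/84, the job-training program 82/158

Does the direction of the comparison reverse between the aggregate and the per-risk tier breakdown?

Low-risk: the CBT program 35/48 = 72.9%, the job-training program 13/20 = 65.0% → the CBT program
High-risk: the CBT program 255/704 = 36.2%, the job-training program 186/647 = 28.7% → the CBT program
Medium-risk: the CBT program 52/84 = 61.9%, the job-training program 82/158 = 51.9% → the CBT program
Overall: the CBT program 342/836 = 40.9%, the job-training program 281/825 = 34.1% → the CBT program
The CBT program wins overall and in every risk group — no reversal.

No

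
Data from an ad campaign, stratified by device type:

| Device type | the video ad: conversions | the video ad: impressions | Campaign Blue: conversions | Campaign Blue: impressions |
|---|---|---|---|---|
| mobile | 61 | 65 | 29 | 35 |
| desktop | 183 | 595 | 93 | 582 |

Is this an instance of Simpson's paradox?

No

Mobile: the video ad 61/65 = 93.8%, Campaign Blue 29/35 = 82.9% → the video ad
Desktop: the video ad 183/595 = 30.8%, Campaign Blue 93/582 = 16.0% → the video ad
Overall: the video ad 244/660 = 37.0%, Campaign Blue 122/617 = 19.8% → the video ad
The video ad wins overall and in every device group — no reversal.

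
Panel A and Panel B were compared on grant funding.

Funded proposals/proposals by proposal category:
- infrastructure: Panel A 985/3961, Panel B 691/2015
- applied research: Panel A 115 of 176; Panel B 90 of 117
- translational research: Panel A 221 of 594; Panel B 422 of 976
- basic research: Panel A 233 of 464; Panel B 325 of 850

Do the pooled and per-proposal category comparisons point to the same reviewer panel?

Infrastructure: Panel A 985/3961 = 24.9%, Panel B 691/2015 = 34.3% → Panel B
Applied research: Panel A 115/176 = 65.3%, Panel B 90/117 = 76.9% → Panel B
Translational research: Panel A 221/594 = 37.2%, Panel B 422/976 = 43.2% → Panel B
Basic research: Panel A 233/464 = 50.2%, Panel B 325/850 = 38.2% → Panel A
Overall: Panel A 1554/5195 = 29.9%, Panel B 1528/3958 = 38.6% → Panel B
Neither sweeps: Panel A wins 1 of 4 groups, Panel B wins 3. Panel B wins overall but not every group — no Simpson reversal.

No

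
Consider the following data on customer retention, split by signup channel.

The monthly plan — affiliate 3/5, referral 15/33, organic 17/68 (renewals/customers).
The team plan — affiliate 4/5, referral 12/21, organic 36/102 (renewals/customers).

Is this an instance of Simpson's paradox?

No

Affiliate: the monthly plan 3/5 = 60.0%, the team plan 4/5 = 80.0% → the team plan
Referral: the monthly plan 15/33 = 45.5%, the team plan 12/21 = 57.1% → the team plan
Organic: the monthly plan 17/68 = 25.0%, the team plan 36/102 = 35.3% → the team plan
Overall: the monthly plan 35/106 = 33.0%, the team plan 52/128 = 40.6% → the team plan
The team plan wins overall and in every signup group — no reversal.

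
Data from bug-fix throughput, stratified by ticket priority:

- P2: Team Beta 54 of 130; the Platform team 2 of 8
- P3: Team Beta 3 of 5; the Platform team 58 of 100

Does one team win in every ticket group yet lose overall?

Yes

P2: Team Beta 54/130 = 41.5%, the Platform team 2/8 = 25.0% → Team Beta
P3: Team Beta 3/5 = 60.0%, the Platform team 58/100 = 58.0% → Team Beta
Overall: Team Beta 57/135 = 42.2%, the Platform team 60/108 = 55.6% → the Platform team
Team Beta wins each ticket group but the Platform team wins overall — the comparison reverses. Team Beta's tickets skew toward P2, which has a lower base rate.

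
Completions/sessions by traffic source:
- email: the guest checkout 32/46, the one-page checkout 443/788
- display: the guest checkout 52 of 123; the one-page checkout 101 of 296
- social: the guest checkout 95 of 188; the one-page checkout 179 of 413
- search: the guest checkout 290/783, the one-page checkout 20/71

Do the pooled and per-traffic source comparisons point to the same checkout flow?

Email: the guest checkout 32/46 = 69.6%, the one-page checkout 443/788 = 56.2% → the guest checkout
Display: the guest checkout 52/123 = 42.3%, the one-page checkout 101/296 = 34.1% → the guest checkout
Social: the guest checkout 95/188 = 50.5%, the one-page checkout 179/413 = 43.3% → the guest checkout
Search: the guest checkout 290/783 = 37.0%, the one-page checkout 20/71 = 28.2% → the guest checkout
Overall: the guest checkout 469/1140 = 41.1%, the one-page checkout 743/1568 = 47.4% → the one-page checkout
The guest checkout wins each traffic group but the one-page checkout wins overall — the comparison reverses. The guest checkout's sessions skew toward search, which has a lower base rate.

No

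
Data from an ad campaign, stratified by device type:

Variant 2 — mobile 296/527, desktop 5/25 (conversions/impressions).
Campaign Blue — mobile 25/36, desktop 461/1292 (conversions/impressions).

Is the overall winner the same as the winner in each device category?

Mobile: Variant 2 296/527 = 56.2%, Campaign Blue 25/36 = 69.4% → Campaign Blue
Desktop: Variant 2 5/25 = 20.0%, Campaign Blue 461/1292 = 35.7% → Campaign Blue
Overall: Variant 2 301/552 = 54.5%, Campaign Blue 486/1328 = 36.6% → Variant 2
Campaign Blue wins each device group but Variant 2 wins overall — the comparison reverses. Campaign Blue's impressions skew toward desktop, which has a lower base rate.

No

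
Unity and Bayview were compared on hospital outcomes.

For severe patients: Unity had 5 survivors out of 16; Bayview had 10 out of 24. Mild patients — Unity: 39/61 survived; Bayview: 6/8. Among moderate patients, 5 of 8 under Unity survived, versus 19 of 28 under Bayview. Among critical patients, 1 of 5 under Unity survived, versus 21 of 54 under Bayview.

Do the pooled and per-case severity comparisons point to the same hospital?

No

Severe: Unity 5/16 = 31.2%, Bayview 10/24 = 41.7% → Bayview
Mild: Unity 39/61 = 63.9%, Bayview 6/8 = 75.0% → Bayview
Moderate: Unity 5/8 = 62.5%, Bayview 19/28 = 67.9% → Bayview
Critical: Unity 1/5 = 20.0%, Bayview 21/54 = 38.9% → Bayview
Overall: Unity 50/90 = 55.6%, Bayview 56/114 = 49.1% → Unity
Bayview wins each case group but Unity wins overall — the comparison reverses. Bayview's patients skew toward critical, which has a lower base rate.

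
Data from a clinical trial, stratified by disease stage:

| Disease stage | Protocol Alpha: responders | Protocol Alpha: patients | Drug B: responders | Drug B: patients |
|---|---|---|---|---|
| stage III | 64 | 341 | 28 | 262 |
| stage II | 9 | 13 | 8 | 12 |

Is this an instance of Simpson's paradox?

No

Stage III: Protocol Alpha 64/341 = 18.8%, Drug B 28/262 = 10.7% → Protocol Alpha
Stage II: Protocol Alpha 9/13 = 69.2%, Drug B 8/12 = 66.7% → Protocol Alpha
Overall: Protocol Alpha 73/354 = 20.6%, Drug B 36/274 = 13.1% → Protocol Alpha
Protocol Alpha wins overall and in every disease group — no reversal.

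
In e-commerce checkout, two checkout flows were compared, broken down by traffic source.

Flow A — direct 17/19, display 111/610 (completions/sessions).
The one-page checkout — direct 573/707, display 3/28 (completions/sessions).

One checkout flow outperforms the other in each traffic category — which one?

Flow A

Direct: Flow A 17/19 = 89.5%, the one-page checkout 573/707 = 81.0% → Flow A
Display: Flow A 111/610 = 18.2%, the one-page checkout 3/28 = 10.7% → Flow A
Flow A has the higher rate in both groups.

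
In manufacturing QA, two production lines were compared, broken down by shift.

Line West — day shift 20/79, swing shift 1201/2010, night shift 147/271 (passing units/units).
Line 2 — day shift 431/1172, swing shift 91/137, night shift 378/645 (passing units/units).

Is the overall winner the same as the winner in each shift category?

No

Day shift: Line West 20/79 = 25.3%, Line 2 431/1172 = 36.8% → Line 2
Swing shift: Line West 1201/2010 = 59.8%, Line 2 91/137 = 66.4% → Line 2
Night shift: Line West 147/271 = 54.2%, Line 2 378/645 = 58.6% → Line 2
Overall: Line West 1368/2360 = 58.0%, Line 2 900/1954 = 46.1% → Line West
Line 2 wins each shift group but Line West wins overall — the comparison reverses. Line 2's units skew toward day shift, which has a lower base rate.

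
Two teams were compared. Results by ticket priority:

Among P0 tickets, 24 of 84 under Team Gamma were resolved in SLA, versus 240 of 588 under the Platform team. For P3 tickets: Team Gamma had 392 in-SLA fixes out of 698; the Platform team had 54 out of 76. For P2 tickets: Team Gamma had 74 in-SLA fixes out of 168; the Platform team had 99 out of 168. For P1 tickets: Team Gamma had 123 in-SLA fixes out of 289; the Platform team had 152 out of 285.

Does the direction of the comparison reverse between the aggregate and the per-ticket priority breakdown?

P0: Team Gamma 24/84 = 28.6%, the Platform team 240/588 = 40.8% → the Platform team
P3: Team Gamma 392/698 = 56.2%, the Platform team 54/76 = 71.1% → the Platform team
P2: Team Gamma 74/168 = 44.0%, the Platform team 99/168 = 58.9% → the Platform team
P1: Team Gamma 123/289 = 42.6%, the Platform team 152/285 = 53.3% → the Platform team
Overall: Team Gamma 613/1239 = 49.5%, the Platform team 545/1117 = 48.8% → Team Gamma
The Platform team wins each ticket group but Team Gamma wins overall — the comparison reverses. The Platform team's tickets skew toward P0, which has a lower base rate.

Yes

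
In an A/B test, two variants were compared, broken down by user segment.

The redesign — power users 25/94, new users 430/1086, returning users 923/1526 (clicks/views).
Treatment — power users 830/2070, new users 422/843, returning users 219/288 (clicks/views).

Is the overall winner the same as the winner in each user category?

No

Power users: the redesign 25/94 = 26.6%, Treatment 830/2070 = 40.1% → Treatment
New users: the redesign 430/1086 = 39.6%, Treatment 422/843 = 50.1% → Treatment
Returning users: the redesign 923/1526 = 60.5%, Treatment 219/288 = 76.0% → Treatment
Overall: the redesign 1378/2706 = 50.9%, Treatment 1471/3201 = 46.0% → the redesign
Treatment wins each user group but the redesign wins overall — the comparison reverses. Treatment's views skew toward power users, which has a lower base rate.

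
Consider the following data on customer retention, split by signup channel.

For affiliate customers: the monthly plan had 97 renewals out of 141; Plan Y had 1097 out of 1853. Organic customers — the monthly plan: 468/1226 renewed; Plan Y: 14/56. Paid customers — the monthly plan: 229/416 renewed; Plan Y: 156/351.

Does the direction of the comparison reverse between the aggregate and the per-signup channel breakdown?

Affiliate: the monthly plan 97/141 = 68.8%, Plan Y 1097/1853 = 59.2% → the monthly plan
Organic: the monthly plan 468/1226 = 38.2%, Plan Y 14/56 = 25.0% → the monthly plan
Paid: the monthly plan 229/416 = 55.0%, Plan Y 156/351 = 44.4% → the monthly plan
Overall: the monthly plan 794/1783 = 44.5%, Plan Y 1267/2260 = 56.1% → Plan Y
The monthly plan wins each signup group but Plan Y wins overall — the comparison reverses. The monthly plan's customers skew toward organic, which has a lower base rate.

Yes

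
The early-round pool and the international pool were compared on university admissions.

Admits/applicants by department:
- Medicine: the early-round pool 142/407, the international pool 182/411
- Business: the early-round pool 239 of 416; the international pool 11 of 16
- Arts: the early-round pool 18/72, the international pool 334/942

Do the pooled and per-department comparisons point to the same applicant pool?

Medicine: the early-round pool 142/407 = 34.9%, the international pool 182/411 = 44.3% → the international pool
Business: the early-round pool 239/416 = 57.5%, the international pool 11/16 = 68.8% → the international pool
Arts: the early-round pool 18/72 = 25.0%, the international pool 334/942 = 35.5% → the international pool
Overall: the early-round pool 399/895 = 44.6%, the international pool 527/1369 = 38.5% → the early-round pool
The international pool wins each department group but the early-round pool wins overall — the comparison reverses. The international pool's applicants skew toward Arts, which has a lower base rate.

No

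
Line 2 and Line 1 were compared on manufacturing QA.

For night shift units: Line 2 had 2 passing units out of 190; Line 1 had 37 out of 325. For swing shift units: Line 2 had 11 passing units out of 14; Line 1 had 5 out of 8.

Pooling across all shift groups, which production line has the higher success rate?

Line 1

Night shift: Line 2 2/190 = 1.1%, Line 1 37/325 = 11.4% → Line 1
Swing shift: Line 2 11/14 = 78.6%, Line 1 5/8 = 62.5% → Line 2
Overall: Line 2 13/204 = 6.4%, Line 1 42/333 = 12.6% → Line 1
(Neither sweeps every shift group, but Line 1 has the higher pooled rate.)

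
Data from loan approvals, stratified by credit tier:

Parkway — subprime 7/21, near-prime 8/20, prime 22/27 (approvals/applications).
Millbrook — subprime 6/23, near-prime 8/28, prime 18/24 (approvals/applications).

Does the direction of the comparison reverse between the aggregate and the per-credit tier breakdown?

No

Subprime: Parkway 7/21 = 33.3%, Millbrook 6/23 = 26.1% → Parkway
Near-prime: Parkway 8/20 = 40.0%, Millbrook 8/28 = 28.6% → Parkway
Prime: Parkway 22/27 = 81.5%, Millbrook 18/24 = 75.0% → Parkway
Overall: Parkway 37/68 = 54.4%, Millbrook 32/75 = 42.7% → Parkway
Parkway wins overall and in every credit group — no reversal.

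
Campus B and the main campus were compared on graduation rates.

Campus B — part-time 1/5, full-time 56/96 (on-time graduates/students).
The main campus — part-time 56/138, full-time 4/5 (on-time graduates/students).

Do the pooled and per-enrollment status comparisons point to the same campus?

Part-time: Campus B 1/5 = 20.0%, the main campus 56/138 = 40.6% → the main campus
Full-time: Campus B 56/96 = 58.3%, the main campus 4/5 = 80.0% → the main campus
Overall: Campus B 57/101 = 56.4%, the main campus 60/143 = 42.0% → Campus B
The main campus wins each enrollment group but Campus B wins overall — the comparison reverses. The main campus's students skew toward part-time, which has a lower base rate.

No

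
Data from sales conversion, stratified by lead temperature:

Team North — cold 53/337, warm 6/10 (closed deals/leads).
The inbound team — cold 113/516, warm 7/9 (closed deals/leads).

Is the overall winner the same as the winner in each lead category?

Yes

Cold: Team North 53/337 = 15.7%, the inbound team 113/516 = 21.9% → the inbound team
Warm: Team North 6/10 = 60.0%, the inbound team 7/9 = 77.8% → the inbound team
Overall: Team North 59/347 = 17.0%, the inbound team 120/525 = 22.9% → the inbound team
The inbound team wins overall and in every lead group — no reversal.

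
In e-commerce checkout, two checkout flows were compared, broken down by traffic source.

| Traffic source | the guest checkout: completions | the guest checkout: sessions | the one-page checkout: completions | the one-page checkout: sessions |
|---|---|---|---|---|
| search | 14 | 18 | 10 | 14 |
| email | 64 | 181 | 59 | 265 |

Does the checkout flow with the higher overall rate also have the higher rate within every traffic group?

Search: the guest checkout 14/18 = 77.8%, the one-page checkout 10/14 = 71.4% → the guest checkout
Email: the guest checkout 64/181 = 35.4%, the one-page checkout 59/265 = 22.3% → the guest checkout
Overall: the guest checkout 78/199 = 39.2%, the one-page checkout 69/279 = 24.7% → the guest checkout
The guest checkout wins overall and in every traffic group — no reversal.

Yes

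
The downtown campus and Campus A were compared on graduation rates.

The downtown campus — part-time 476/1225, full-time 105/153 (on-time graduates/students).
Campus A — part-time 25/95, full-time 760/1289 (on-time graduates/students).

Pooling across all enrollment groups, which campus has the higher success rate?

Part-time: the downtown campus 476/1225 = 38.9%, Campus A 25/95 = 26.3% → the downtown campus
Full-time: the downtown campus 105/153 = 68.6%, Campus A 760/1289 = 59.0% → the downtown campus
Overall: the downtown campus 581/1378 = 42.2%, Campus A 785/1384 = 56.7% → Campus A
(The downtown campus wins every enrollment group but Campus A wins overall — the downtown campus's students skew toward the low-rate part-time group.)

Campus A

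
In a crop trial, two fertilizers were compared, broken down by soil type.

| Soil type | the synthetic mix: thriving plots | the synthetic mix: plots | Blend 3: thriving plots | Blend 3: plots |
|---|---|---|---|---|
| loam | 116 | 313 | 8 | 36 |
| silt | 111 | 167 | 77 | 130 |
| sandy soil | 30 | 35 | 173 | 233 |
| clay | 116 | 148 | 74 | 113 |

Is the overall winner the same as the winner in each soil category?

No

Loam: the synthetic mix 116/313 = 37.1%, Blend 3 8/36 = 22.2% → the synthetic mix
Silt: the synthetic mix 111/167 = 66.5%, Blend 3 77/130 = 59.2% → the synthetic mix
Sandy soil: the synthetic mix 30/35 = 85.7%, Blend 3 173/233 = 74.2% → the synthetic mix
Clay: the synthetic mix 116/148 = 78.4%, Blend 3 74/113 = 65.5% → the synthetic mix
Overall: the synthetic mix 373/663 = 56.3%, Blend 3 332/512 = 64.8% → Blend 3
The synthetic mix wins each soil group but Blend 3 wins overall — the comparison reverses. The synthetic mix's plots skew toward loam, which has a lower base rate.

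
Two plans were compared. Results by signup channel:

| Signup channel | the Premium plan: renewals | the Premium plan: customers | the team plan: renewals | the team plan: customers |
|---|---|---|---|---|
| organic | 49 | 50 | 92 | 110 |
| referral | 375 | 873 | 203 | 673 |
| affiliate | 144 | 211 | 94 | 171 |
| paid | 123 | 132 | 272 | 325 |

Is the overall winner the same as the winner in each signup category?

Organic: the Premium plan 49/50 = 98.0%, the team plan 92/110 = 83.6% → the Premium plan
Referral: the Premium plan 375/873 = 43.0%, the team plan 203/673 = 30.2% → the Premium plan
Affiliate: the Premium plan 144/211 = 68.2%, the team plan 94/171 = 55.0% → the Premium plan
Paid: the Premium plan 123/132 = 93.2%, the team plan 272/325 = 83.7% → the Premium plan
Overall: the Premium plan 691/1266 = 54.6%, the team plan 661/1279 = 51.7% → the Premium plan
The Premium plan wins overall and in every signup group — no reversal.

Yes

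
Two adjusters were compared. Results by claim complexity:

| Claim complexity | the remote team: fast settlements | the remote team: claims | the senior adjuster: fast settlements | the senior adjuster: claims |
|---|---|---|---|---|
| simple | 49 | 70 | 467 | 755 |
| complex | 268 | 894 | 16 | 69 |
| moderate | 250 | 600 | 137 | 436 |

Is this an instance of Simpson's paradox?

Simple: the remote team 49/70 = 70.0%, the senior adjuster 467/755 = 61.9% → the remote team
Complex: the remote team 268/894 = 30.0%, the senior adjuster 16/69 = 23.2% → the remote team
Moderate: the remote team 250/600 = 41.7%, the senior adjuster 137/436 = 31.4% → the remote team
Overall: the remote team 567/1564 = 36.3%, the senior adjuster 620/1260 = 49.2% → the senior adjuster
The remote team wins each claim group but the senior adjuster wins overall — the comparison reverses. The remote team's claims skew toward complex, which has a lower base rate.

Yes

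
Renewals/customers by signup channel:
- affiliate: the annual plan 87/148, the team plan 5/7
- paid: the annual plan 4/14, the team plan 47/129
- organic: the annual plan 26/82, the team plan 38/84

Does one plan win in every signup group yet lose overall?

Yes

Affiliate: the annual plan 87/148 = 58.8%, the team plan 5/7 = 71.4% → the team plan
Paid: the annual plan 4/14 = 28.6%, the team plan 47/129 = 36.4% → the team plan
Organic: the annual plan 26/82 = 31.7%, the team plan 38/84 = 45.2% → the team plan
Overall: the annual plan 117/244 = 48.0%, the team plan 90/220 = 40.9% → the annual plan
The team plan wins each signup group but the annual plan wins overall — the comparison reverses. The team plan's customers skew toward paid, which has a lower base rate.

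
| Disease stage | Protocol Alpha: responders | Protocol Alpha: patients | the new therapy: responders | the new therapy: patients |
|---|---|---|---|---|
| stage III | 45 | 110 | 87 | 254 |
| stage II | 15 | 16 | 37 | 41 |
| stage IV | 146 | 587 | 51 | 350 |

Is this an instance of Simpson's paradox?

No

Stage III: Protocol Alpha 45/110 = 40.9%, the new therapy 87/254 = 34.3% → Protocol Alpha
Stage II: Protocol Alpha 15/16 = 93.8%, the new therapy 37/41 = 90.2% → Protocol Alpha
Stage IV: Protocol Alpha 146/587 = 24.9%, the new therapy 51/350 = 14.6% → Protocol Alpha
Overall: Protocol Alpha 206/713 = 28.9%, the new therapy 175/645 = 27.1% → Protocol Alpha
Protocol Alpha wins overall and in every disease group — no reversal.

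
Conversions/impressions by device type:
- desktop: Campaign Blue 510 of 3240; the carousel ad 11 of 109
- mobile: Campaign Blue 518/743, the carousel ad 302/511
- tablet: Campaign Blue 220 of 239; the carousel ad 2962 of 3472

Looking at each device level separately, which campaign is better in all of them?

Campaign Blue

Desktop: Campaign Blue 510/3240 = 15.7%, the carousel ad 11/109 = 10.1% → Campaign Blue
Mobile: Campaign Blue 518/743 = 69.7%, the carousel ad 302/511 = 59.1% → Campaign Blue
Tablet: Campaign Blue 220/239 = 92.1%, the carousel ad 2962/3472 = 85.3% → Campaign Blue
Campaign Blue has the higher rate in all 3 groups.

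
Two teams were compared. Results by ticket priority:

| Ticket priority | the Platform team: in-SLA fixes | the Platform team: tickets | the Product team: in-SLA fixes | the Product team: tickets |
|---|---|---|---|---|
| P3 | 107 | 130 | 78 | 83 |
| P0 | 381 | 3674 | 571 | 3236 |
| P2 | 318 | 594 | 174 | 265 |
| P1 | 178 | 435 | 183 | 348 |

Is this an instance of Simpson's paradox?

P3: the Platform team 107/130 = 82.3%, the Product team 78/83 = 94.0% → the Product team
P0: the Platform team 381/3674 = 10.4%, the Product team 571/3236 = 17.6% → the Product team
P2: the Platform team 318/594 = 53.5%, the Product team 174/265 = 65.7% → the Product team
P1: the Platform team 178/435 = 40.9%, the Product team 183/348 = 52.6% → the Product team
Overall: the Platform team 984/4833 = 20.4%, the Product team 1006/3932 = 25.6% → the Product team
The Product team wins overall and in every ticket group — no reversal.

No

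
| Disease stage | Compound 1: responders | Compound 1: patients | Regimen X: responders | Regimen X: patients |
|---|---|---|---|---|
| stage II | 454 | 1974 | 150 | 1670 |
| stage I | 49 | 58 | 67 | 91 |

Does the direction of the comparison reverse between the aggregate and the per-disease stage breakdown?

No

Stage II: Compound 1 454/1974 = 23.0%, Regimen X 150/1670 = 9.0% → Compound 1
Stage I: Compound 1 49/58 = 84.5%, Regimen X 67/91 = 73.6% → Compound 1
Overall: Compound 1 503/2032 = 24.8%, Regimen X 217/1761 = 12.3% → Compound 1
Compound 1 wins overall and in every disease group — no reversal.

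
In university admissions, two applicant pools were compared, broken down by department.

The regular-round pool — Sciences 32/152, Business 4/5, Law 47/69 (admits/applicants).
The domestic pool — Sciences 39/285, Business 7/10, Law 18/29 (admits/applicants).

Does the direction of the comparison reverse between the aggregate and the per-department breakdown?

Sciences: the regular-round pool 32/152 = 21.1%, the domestic pool 39/285 = 13.7% → the regular-round pool
Business: the regular-round pool 4/5 = 80.0%, the domestic pool 7/10 = 70.0% → the regular-round pool
Law: the regular-round pool 47/69 = 68.1%, the domestic pool 18/29 = 62.1% → the regular-round pool
Overall: the regular-round pool 83/226 = 36.7%, the domestic pool 64/324 = 19.8% → the regular-round pool
The regular-round pool wins overall and in every department group — no reversal.

No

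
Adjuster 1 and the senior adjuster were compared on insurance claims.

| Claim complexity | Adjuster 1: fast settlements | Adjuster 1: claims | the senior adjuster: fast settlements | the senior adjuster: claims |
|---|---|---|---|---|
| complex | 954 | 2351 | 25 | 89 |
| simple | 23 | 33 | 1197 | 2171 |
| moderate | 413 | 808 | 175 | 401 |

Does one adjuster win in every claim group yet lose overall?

Complex: Adjuster 1 954/2351 = 40.6%, the senior adjuster 25/89 = 28.1% → Adjuster 1
Simple: Adjuster 1 23/33 = 69.7%, the senior adjuster 1197/2171 = 55.1% → Adjuster 1
Moderate: Adjuster 1 413/808 = 51.1%, the senior adjuster 175/401 = 43.6% → Adjuster 1
Overall: Adjuster 1 1390/3192 = 43.5%, the senior adjuster 1397/2661 = 52.5% → the senior adjuster
Adjuster 1 wins each claim group but the senior adjuster wins overall — the comparison reverses. Adjuster 1's claims skew toward complex, which has a lower base rate.

Yes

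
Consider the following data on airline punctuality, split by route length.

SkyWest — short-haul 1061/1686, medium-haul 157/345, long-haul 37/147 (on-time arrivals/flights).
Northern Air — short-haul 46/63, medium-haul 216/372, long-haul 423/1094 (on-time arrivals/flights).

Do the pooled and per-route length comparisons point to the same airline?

Short-haul: SkyWest 1061/1686 = 62.9%, Northern Air 46/63 = 73.0% → Northern Air
Medium-haul: SkyWest 157/345 = 45.5%, Northern Air 216/372 = 58.1% → Northern Air
Long-haul: SkyWest 37/147 = 25.2%, Northern Air 423/1094 = 38.7% → Northern Air
Overall: SkyWest 1255/2178 = 57.6%, Northern Air 685/1529 = 44.8% → SkyWest
Northern Air wins each route group but SkyWest wins overall — the comparison reverses. Northern Air's flights skew toward long-haul, which has a lower base rate.

No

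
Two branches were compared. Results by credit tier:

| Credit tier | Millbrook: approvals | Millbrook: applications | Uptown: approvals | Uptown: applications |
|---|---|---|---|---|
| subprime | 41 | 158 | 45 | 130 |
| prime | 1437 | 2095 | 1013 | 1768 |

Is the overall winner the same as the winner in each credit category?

Subprime: Millbrook 41/158 = 25.9%, Uptown 45/130 = 34.6% → Uptown
Prime: Millbrook 1437/2095 = 68.6%, Uptown 1013/1768 = 57.3% → Millbrook
Overall: Millbrook 1478/2253 = 65.6%, Uptown 1058/1898 = 55.7% → Millbrook
Neither sweeps: Millbrook wins 1 of 2 groups, Uptown wins 1. Millbrook wins overall but not every group — no Simpson reversal.

No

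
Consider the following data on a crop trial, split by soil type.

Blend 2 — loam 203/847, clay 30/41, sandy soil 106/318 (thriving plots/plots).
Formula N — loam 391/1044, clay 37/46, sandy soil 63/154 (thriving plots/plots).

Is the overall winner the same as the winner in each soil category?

Yes

Loam: Blend 2 203/847 = 24.0%, Formula N 391/1044 = 37.5% → Formula N
Clay: Blend 2 30/41 = 73.2%, Formula N 37/46 = 80.4% → Formula N
Sandy soil: Blend 2 106/318 = 33.3%, Formula N 63/154 = 40.9% → Formula N
Overall: Blend 2 339/1206 = 28.1%, Formula N 491/1244 = 39.5% → Formula N
Formula N wins overall and in every soil group — no reversal.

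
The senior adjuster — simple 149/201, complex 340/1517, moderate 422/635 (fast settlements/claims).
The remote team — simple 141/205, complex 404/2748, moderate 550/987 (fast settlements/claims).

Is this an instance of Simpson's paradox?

Simple: the senior adjuster 149/201 = 74.1%, the remote team 141/205 = 68.8% → the senior adjuster
Complex: the senior adjuster 340/1517 = 22.4%, the remote team 404/2748 = 14.7% → the senior adjuster
Moderate: the senior adjuster 422/635 = 66.5%, the remote team 550/987 = 55.7% → the senior adjuster
Overall: the senior adjuster 911/2353 = 38.7%, the remote team 1095/3940 = 27.8% → the senior adjuster
The senior adjuster wins overall and in every claim group — no reversal.

No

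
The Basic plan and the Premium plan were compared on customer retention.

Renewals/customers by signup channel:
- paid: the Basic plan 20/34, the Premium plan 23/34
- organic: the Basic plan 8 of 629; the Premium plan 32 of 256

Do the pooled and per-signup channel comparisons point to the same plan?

Paid: the Basic plan 20/34 = 58.8%, the Premium plan 23/34 = 67.6% → the Premium plan
Organic: the Basic plan 8/629 = 1.3%, the Premium plan 32/256 = 12.5% → the Premium plan
Overall: the Basic plan 28/663 = 4.2%, the Premium plan 55/290 = 19.0% → the Premium plan
The Premium plan wins overall and in every signup group — no reversal.

Yes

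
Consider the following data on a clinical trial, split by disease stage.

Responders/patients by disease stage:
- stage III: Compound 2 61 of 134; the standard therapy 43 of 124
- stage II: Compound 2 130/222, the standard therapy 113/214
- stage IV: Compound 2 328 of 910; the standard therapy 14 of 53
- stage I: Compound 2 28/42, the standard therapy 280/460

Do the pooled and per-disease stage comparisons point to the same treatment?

No

Stage III: Compound 2 61/134 = 45.5%, the standard therapy 43/124 = 34.7% → Compound 2
Stage II: Compound 2 130/222 = 58.6%, the standard therapy 113/214 = 52.8% → Compound 2
Stage IV: Compound 2 328/910 = 36.0%, the standard therapy 14/53 = 26.4% → Compound 2
Stage I: Compound 2 28/42 = 66.7%, the standard therapy 280/460 = 60.9% → Compound 2
Overall: Compound 2 547/1308 = 41.8%, the standard therapy 450/851 = 52.9% → the standard therapy
Compound 2 wins each disease group but the standard therapy wins overall — the comparison reverses. Compound 2's patients skew toward stage IV, which has a lower base rate.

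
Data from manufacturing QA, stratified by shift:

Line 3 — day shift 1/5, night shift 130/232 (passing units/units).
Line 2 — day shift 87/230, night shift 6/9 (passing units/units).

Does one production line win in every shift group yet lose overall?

Day shift: Line 3 1/5 = 20.0%, Line 2 87/230 = 37.8% → Line 2
Night shift: Line 3 130/232 = 56.0%, Line 2 6/9 = 66.7% → Line 2
Overall: Line 3 131/237 = 55.3%, Line 2 93/239 = 38.9% → Line 3
Line 2 wins each shift group but Line 3 wins overall — the comparison reverses. Line 2's units skew toward day shift, which has a lower base rate.

Yes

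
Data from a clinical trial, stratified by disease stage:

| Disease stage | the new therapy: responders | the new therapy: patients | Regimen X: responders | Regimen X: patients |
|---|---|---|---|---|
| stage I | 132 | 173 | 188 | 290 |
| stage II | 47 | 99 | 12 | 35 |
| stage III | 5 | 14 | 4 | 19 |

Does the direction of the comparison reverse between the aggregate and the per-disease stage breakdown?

Stage I: the new therapy 132/173 = 76.3%, Regimen X 188/290 = 64.8% → the new therapy
Stage II: the new therapy 47/99 = 47.5%, Regimen X 12/35 = 34.3% → the new therapy
Stage III: the new therapy 5/14 = 35.7%, Regimen X 4/19 = 21.1% → the new therapy
Overall: the new therapy 184/286 = 64.3%, Regimen X 204/344 = 59.3% → the new therapy
The new therapy wins overall and in every disease group — no reversal.

No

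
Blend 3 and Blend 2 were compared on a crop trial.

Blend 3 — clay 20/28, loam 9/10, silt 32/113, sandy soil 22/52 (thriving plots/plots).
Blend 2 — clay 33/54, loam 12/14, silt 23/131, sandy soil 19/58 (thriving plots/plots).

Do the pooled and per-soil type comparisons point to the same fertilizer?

Yes

Clay: Blend 3 20/28 = 71.4%, Blend 2 33/54 = 61.1% → Blend 3
Loam: Blend 3 9/10 = 90.0%, Blend 2 12/14 = 85.7% → Blend 3
Silt: Blend 3 32/113 = 28.3%, Blend 2 23/131 = 17.6% → Blend 3
Sandy soil: Blend 3 22/52 = 42.3%, Blend 2 19/58 = 32.8% → Blend 3
Overall: Blend 3 83/203 = 40.9%, Blend 2 87/257 = 33.9% → Blend 3
Blend 3 wins overall and in every soil group — no reversal.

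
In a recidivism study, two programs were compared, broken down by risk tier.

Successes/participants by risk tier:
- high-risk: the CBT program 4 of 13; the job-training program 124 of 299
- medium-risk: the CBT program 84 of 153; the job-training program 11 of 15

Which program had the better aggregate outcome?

the CBT program

High-risk: the CBT program 4/13 = 30.8%, the job-training program 124/299 = 41.5% → the job-training program
Medium-risk: the CBT program 84/153 = 54.9%, the job-training program 11/15 = 73.3% → the job-training program
Overall: the CBT program 88/166 = 53.0%, the job-training program 135/314 = 43.0% → the CBT program
(The job-training program wins every risk group but the CBT program wins overall — the job-training program's participants skew toward the low-rate high-risk group.)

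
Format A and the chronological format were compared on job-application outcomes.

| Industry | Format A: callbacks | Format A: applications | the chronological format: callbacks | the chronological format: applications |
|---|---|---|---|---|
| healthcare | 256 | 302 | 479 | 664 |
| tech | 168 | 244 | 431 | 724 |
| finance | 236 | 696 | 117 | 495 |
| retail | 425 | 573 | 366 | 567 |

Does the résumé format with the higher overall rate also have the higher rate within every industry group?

Healthcare: Format A 256/302 = 84.8%, the chronological format 479/664 = 72.1% → Format A
Tech: Format A 168/244 = 68.9%, the chronological format 431/724 = 59.5% → Format A
Finance: Format A 236/696 = 33.9%, the chronological format 117/495 = 23.6% → Format A
Retail: Format A 425/573 = 74.2%, the chronological format 366/567 = 64.6% → Format A
Overall: Format A 1085/1815 = 59.8%, the chronological format 1393/2450 = 56.9% → Format A
Format A wins overall and in every industry group — no reversal.

Yes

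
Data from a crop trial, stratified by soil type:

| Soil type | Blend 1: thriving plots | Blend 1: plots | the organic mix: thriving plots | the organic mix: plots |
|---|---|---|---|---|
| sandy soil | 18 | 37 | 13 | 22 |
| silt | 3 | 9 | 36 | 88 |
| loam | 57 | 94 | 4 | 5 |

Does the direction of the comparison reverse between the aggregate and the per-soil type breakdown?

Sandy soil: Blend 1 18/37 = 48.6%, the organic mix 13/22 = 59.1% → the organic mix
Silt: Blend 1 3/9 = 33.3%, the organic mix 36/88 = 40.9% → the organic mix
Loam: Blend 1 57/94 = 60.6%, the organic mix 4/5 = 80.0% → the organic mix
Overall: Blend 1 78/140 = 55.7%, the organic mix 53/115 = 46.1% → Blend 1
The organic mix wins each soil group but Blend 1 wins overall — the comparison reverses. The organic mix's plots skew toward silt, which has a lower base rate.

Yes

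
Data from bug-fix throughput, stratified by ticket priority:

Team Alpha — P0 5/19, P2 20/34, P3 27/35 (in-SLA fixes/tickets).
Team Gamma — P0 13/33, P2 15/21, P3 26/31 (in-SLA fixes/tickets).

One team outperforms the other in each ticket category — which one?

Team Gamma

P0: Team Alpha 5/19 = 26.3%, Team Gamma 13/33 = 39.4% → Team Gamma
P2: Team Alpha 20/34 = 58.8%, Team Gamma 15/21 = 71.4% → Team Gamma
P3: Team Alpha 27/35 = 77.1%, Team Gamma 26/31 = 83.9% → Team Gamma
Team Gamma has the higher rate in all 3 groups.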